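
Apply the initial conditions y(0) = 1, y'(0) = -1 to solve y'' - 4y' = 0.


Characteristic roots of r² - 4r = 0 are 0, 4.
General solution y = c₁ + c₂ e^(4x).
Apply y(0) = 1: c₁ + c₂ = 1. Apply y'(0) = -1: 0 c₁ + 4 c₂ = -1.
Solve: c₁ = 5/4, c₂ = -1/4.
Particular solution: y = 5/4 - (1/4)e^(4x).


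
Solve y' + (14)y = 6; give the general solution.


P(x) = 14, Q(x) = 6; integrating factor μ = e^(14x).
(μ y)' = 6e^(14x) ⇒ μ y = (3/7)e^(14x) + C.
Divide by μ: y = 3/7 + Ce^(-14x).


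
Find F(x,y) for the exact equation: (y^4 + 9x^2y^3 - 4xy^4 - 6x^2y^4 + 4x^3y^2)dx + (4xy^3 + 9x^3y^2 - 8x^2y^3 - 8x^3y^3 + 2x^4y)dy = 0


Check exactness: ∂M/∂y = 4y^3 + 27x^2y^2 - 16xy^3 - 24x^2y^3 + 8x^3y and ∂N/∂x = 4y^3 + 27x^2y^2 - 16xy^3 - 24x^2y^3 + 8x^3y; equal, so the equation is exact.
Integrate M with respect to x (treating y as constant): ∫M dx = xy^4 + 3x^3y^3 - 2x^2y^4 - 2x^3y^4 + x^4y^2 + h(y).
Differentiate w.r.t. y and set equal to N: all terms match, so h'(y) = 0 and h is a constant absorbed into C.
General solution: xy^4 + 3x^3y^3 - 2x^2y^4 - 2x^3y^4 + x^4y^2 = C.


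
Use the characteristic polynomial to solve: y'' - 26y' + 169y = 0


Characteristic equation: r² - 26r + 169 = 0, i.e. (r - 13)² = 0.
Repeated root r = 13; include an x factor for the second linearly independent solution.
General solution: y = (C₁ + C₂x)e^(13x).


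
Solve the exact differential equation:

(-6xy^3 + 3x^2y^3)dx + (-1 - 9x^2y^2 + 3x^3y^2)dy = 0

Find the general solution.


Check exactness: ∂M/∂y = -18xy^2 + 9x^2y^2 and ∂N/∂x = -18xy^2 + 9x^2y^2; equal, so the equation is exact.
Integrate M with respect to x (treating y as constant): ∫M dx = -3x^2y^3 + x^3y^3 + h(y).
Differentiate w.r.t. y and set equal to N: the x-dependent terms already match, leaving h'(y) = -1. Integrate: h(y) = -y.
So F(x,y) = -y - 3x^2y^3 + x^3y^3.
General solution: -y - 3x^2y^3 + x^3y^3 = C.


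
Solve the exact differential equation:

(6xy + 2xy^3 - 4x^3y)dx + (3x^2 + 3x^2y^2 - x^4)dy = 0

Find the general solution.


Check exactness: ∂M/∂y = 6x + 6xy^2 - 4x^3 and ∂N/∂x = 6x + 6xy^2 - 4x^3; equal, so the equation is exact.
Integrate M with respect to x (treating y as constant): ∫M dx = 3x^2y + x^2y^3 - x^4y + h(y).
Differentiate w.r.t. y and set equal to N: all terms match, so h'(y) = 0 and h is a constant absorbed into C.
General solution: 3x^2y + x^2y^3 - x^4y = C.


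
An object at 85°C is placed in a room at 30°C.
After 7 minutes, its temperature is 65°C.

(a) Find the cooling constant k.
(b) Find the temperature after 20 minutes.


Newton's law: T(t) = T_a + (T₀ - T_a)e^(-kt).
(a) Use T(7) = 65: (65 - 30)/(85 - 30) = e^(-k·7), so k = -ln(0.636)/7 ≈ 0.0646.
(b) Apply k to t = 20: T(20) = 30 + (55)e^(-1.291) ≈ 45.1°C.


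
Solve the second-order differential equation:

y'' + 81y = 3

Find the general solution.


Homogeneous part: r² + 81 = 0 ⇒ r = ±9i, so y_h = C₁cos(9x) + C₂sin(9x).
Try constant y_p = A; plug in: 81A = 3 ⇒ A = 1/27.
General solution: y = C₁cos(9x) + C₂sin(9x) + 1/27.


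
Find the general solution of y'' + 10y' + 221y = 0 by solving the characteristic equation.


Characteristic equation: r² + 10r + 221 = 0.
Discriminant is negative; roots r = -5 ± 14i (complex conjugate pair).
General solution uses e^(α x)(C₁ cos(β x) + C₂ sin(β x)): y = e^(-5x)(C₁cos(14x) + C₂sin(14x)).


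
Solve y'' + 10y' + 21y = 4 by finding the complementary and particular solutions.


Characteristic roots of r² + 10r + 21 = 0 are -7, -3.
y_h = C₁e^(-7x) + C₂e^(-3x).
Constant forcing; try y_p = A. Then 21A = 4 ⇒ A = 4/21.
General solution: y = C₁e^(-7x) + C₂e^(-3x) + 4/21.


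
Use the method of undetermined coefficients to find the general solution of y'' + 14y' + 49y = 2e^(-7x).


Characteristic polynomial (r + 7)² = 0; repeated root r = -7.
y_h = (C₁ + C₂x)e^(-7x). Forcing matches the repeated root (resonance), so try y_p = Ax² e^(-7x).
Substitute and solve for A: 2A = 2, so A = 1.
General solution: y = (C₁ + C₂x + x²)e^(-7x).


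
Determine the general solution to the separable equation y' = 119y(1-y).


Separate: dy/[y(1-y)] = 119 dx.
Partial fractions: 1/[y(1-y)] = 1/y + 1/(1-y).
Integrate: ln|y/(1-y)| = 119x + C₀.
Solve for y: y = 1/(1 + Ce^(-119x)).


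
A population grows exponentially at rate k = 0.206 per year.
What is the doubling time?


Exponential growth: P(t) = P₀ e^(0.206t). Set P(t)/P₀ = 2: e^(0.206t) = 2.
Solve: t = ln(2)/0.206 ≈ 3.36 years.


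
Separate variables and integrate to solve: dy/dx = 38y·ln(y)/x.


Separate: dy/[y ln(y)] = 38 dx/x.
Substitute u = ln(y): du/u = 38 dx/x.
Integrate: ln|ln(y)| = 38ln|x| + C₀, hence ln(y) = C·x^38.


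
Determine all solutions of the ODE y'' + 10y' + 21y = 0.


Characteristic equation: r² + 10r + 21 = 0.
Factor: (r + 3)(r + 7) = 0 ⇒ r = -3, -7 (distinct real).
General solution: y = C₁e^(-3x) + C₂e^(-7x).


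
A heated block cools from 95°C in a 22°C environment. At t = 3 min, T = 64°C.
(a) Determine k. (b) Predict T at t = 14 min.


Newton's law: T(t) = T_a + (T₀ - T_a)e^(-kt).
(a) Use T(3) = 64: (64 - 22)/(95 - 22) = e^(-k·3), so k = -ln(0.575)/3 ≈ 0.1843.
(b) Apply k to t = 14: T(14) = 22 + (73)e^(-2.580) ≈ 27.5°C.


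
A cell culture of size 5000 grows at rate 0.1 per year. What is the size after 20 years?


The ODE dP/dt = 0.1P has solution P(t) = P(0)e^(0.1t).
Substitute P(0) = 5000 and t = 20: P(20) = 5000 e^(2.00) ≈ 36945.


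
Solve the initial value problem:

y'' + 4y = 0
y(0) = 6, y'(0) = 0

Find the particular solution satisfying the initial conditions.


Characteristic roots of r² + 4 = 0 are ±2i, so y = C₁cos(2x) + C₂sin(2x).
Apply y(0) = 6: C₁ = 6. Differentiate and apply y'(0) = 0: 2·C₂ = 0, so C₂ = 0.
Particular solution: y = 6cos(2x).


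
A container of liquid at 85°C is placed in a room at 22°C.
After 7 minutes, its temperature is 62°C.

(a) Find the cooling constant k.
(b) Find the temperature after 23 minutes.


Newton's law: T(t) = T_a + (T₀ - T_a)e^(-kt).
(a) Use T(7) = 62: (62 - 22)/(85 - 22) = e^(-k·7), so k = -ln(0.635)/7 ≈ 0.0649.
(b) Apply k to t = 23: T(23) = 22 + (63)e^(-1.493) ≈ 36.2°C.


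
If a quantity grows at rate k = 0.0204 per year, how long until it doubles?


Exponential growth: P(t) = P₀ e^(0.0204t). Set P(t)/P₀ = 2: e^(0.0204t) = 2.
Solve: t = ln(2)/0.0204 ≈ 33.98 years.


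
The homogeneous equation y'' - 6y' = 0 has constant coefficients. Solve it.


Characteristic equation: r² - 6r = 0.
Factor: (r - 6)(r - 0) = 0 ⇒ r = 6, 0 (distinct real).
General solution: y = C₁e^(6x) + C₂.


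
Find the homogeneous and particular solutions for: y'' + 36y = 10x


Homogeneous: r² + 36 = 0 ⇒ r = ±6i, y_h = C₁cos(6x) + C₂sin(6x).
Polynomial forcing; try y_p = Ax + B. Then y_p'' + 36 y_p = 36(Ax + B) = 10x, so B = 0 and A = 5/18.
General solution: y = C₁cos(6x) + C₂sin(6x) + (5/18)x.


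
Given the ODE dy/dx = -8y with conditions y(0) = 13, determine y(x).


General solution of y' = -8y is y = Ce^(-8x).
Apply y(0) = 13: C = 13.
Particular solution: y = 13e^(-8x).


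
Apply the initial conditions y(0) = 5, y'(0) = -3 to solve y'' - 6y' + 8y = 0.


Characteristic roots of r² - 6r + 8 = 0 are 2, 4.
General solution y = c₁ e^(2x) + c₂ e^(4x).
Apply y(0) = 5: c₁ + c₂ = 5. Apply y'(0) = -3: 2 c₁ + 4 c₂ = -3.
Solve: c₁ = 23/2, c₂ = -13/2.
Particular solution: y = (23/2)e^(2x) - (13/2)e^(4x).


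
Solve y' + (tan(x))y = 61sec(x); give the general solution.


P(x) = tan(x) ⇒ μ = e^(∫tan(x)dx) = sec(x).
(sec(x) y)' = 61sec²(x) ⇒ sec(x) y = 61tan(x) + C.
Multiply by cos(x): y = 61sin(x) + C·cos(x).


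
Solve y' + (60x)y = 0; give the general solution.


P(x) = 60x ⇒ μ = e^(30x²).
Q(x) = 0 so μ y is constant: y = Ce^(-30x²).


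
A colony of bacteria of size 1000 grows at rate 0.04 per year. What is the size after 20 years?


The ODE dP/dt = 0.04P has solution P(t) = P(0)e^(0.04t).
Substitute P(0) = 1000 and t = 20: P(20) = 1000 e^(0.80) ≈ 2226.


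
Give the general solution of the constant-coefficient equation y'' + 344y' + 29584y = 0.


Characteristic equation: r² + 344r + 29584 = 0, i.e. (r + 172)² = 0.
Repeated root r = -172; include an x factor for the second linearly independent solution.
General solution: y = (C₁ + C₂x)e^(-172x).


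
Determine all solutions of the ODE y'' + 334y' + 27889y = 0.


Characteristic equation: r² + 334r + 27889 = 0, i.e. (r + 167)² = 0.
Repeated root r = -167; include an x factor for the second linearly independent solution.
General solution: y = (C₁ + C₂x)e^(-167x).


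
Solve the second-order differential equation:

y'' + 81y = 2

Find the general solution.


Homogeneous part: r² + 81 = 0 ⇒ r = ±9i, so y_h = C₁cos(9x) + C₂sin(9x).
Try constant y_p = A; plug in: 81A = 2 ⇒ A = 2/81.
General solution: y = C₁cos(9x) + C₂sin(9x) + 2/81.


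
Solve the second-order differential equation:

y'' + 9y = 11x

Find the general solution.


Homogeneous: r² + 9 = 0 ⇒ r = ±3i, y_h = C₁cos(3x) + C₂sin(3x).
Polynomial forcing; try y_p = Ax + B. Then y_p'' + 9 y_p = 9(Ax + B) = 11x, so B = 0 and A = 11/9.
General solution: y = C₁cos(3x) + C₂sin(3x) + (11/9)x.


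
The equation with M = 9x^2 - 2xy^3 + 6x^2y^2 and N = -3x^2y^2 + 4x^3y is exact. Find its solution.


Check exactness: ∂M/∂y = -6xy^2 + 12x^2y and ∂N/∂x = -6xy^2 + 12x^2y; equal, so the equation is exact.
Integrate M with respect to x (treating y as constant): ∫M dx = 3x^3 - x^2y^3 + 2x^3y^2 + h(y).
Differentiate w.r.t. y and set equal to N: all terms match, so h'(y) = 0 and h is a constant absorbed into C.
General solution: 3x^3 - x^2y^3 + 2x^3y^2 = C.


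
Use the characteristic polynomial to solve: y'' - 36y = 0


Characteristic equation: r² - 36 = 0.
Factor: (r - 6)(r + 6) = 0 ⇒ r = 6, -6 (distinct real).
General solution: y = C₁e^(6x) + C₂e^(-6x).


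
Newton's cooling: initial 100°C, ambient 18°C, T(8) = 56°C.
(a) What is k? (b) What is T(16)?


Newton's law: T(t) = T_a + (T₀ - T_a)e^(-kt).
(a) Use T(8) = 56: (56 - 18)/(100 - 18) = e^(-k·8), so k = -ln(0.463)/8 ≈ 0.0961.
(b) Apply k to t = 16: T(16) = 18 + (82)e^(-1.538) ≈ 35.6°C.


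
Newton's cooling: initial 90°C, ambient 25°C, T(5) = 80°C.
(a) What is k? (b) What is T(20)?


Newton's law: T(t) = T_a + (T₀ - T_a)e^(-kt).
(a) Use T(5) = 80: (80 - 25)/(90 - 25) = e^(-k·5), so k = -ln(0.846)/5 ≈ 0.0334.
(b) Apply k to t = 20: T(20) = 25 + (65)e^(-0.668) ≈ 58.3°C.


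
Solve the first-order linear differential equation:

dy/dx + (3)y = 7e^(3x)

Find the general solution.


P(x) = 3 ⇒ μ = e^(3x).
(μ y)' = 7e^(6x) ⇒ μ y = (7/6)e^(6x) + C.
Divide by μ: y = (7/6)e^(3x) + Ce^(-3x).


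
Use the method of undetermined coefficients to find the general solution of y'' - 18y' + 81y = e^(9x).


Characteristic polynomial (r - 9)² = 0; repeated root r = 9.
y_h = (C₁ + C₂x)e^(9x). Forcing matches the repeated root (resonance), so try y_p = Ax² e^(9x).
Substitute and solve for A: 2A = 1, so A = 1/2.
General solution: y = (C₁ + C₂x + (1/2)x²)e^(9x).


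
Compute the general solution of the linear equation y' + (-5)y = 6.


P(x) = -5 ⇒ μ = e^(-5x).
(μ y)' = 6e^(-5x) ⇒ μ y = -(6/5)e^(-5x) + C.
Divide by μ: y = -6/5 + Ce^(5x).


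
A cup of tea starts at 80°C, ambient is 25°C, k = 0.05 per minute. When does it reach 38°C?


From T(t) = T_a + (T₀ - T_a)e^(-kt), set T(t) = 38:
(38 - 25) / (80 - 25) = e^(-0.05t), so t = -ln(0.236)/0.05 ≈ 28.8 minutes.


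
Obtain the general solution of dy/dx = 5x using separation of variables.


Integrate both sides with respect to x: y = ∫ 5x dx = (5/2)x^2 + C.


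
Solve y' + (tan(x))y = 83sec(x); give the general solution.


P(x) = tan(x) ⇒ μ = e^(∫tan(x)dx) = sec(x).
(sec(x) y)' = 83sec²(x) ⇒ sec(x) y = 83tan(x) + C.
Multiply by cos(x): y = 83sin(x) + C·cos(x).


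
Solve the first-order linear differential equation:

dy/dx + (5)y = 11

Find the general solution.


P(x) = 5, Q(x) = 11; integrating factor μ = e^(5x).
(μ y)' = 11e^(5x) ⇒ μ y = (11/5)e^(5x) + C.
Divide by μ: y = 11/5 + Ce^(-5x).


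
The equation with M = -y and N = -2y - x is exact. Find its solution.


Check exactness: ∂M/∂y = -1 and ∂N/∂x = -1; equal, so the equation is exact.
Integrate M with respect to x (treating y as constant): ∫M dx = -xy + h(y).
Differentiate w.r.t. y and set equal to N: the x-dependent terms already match, leaving h'(y) = -2y. Integrate: h(y) = -y^2.
So F(x,y) = -y^2 - xy.
General solution: -y^2 - xy = C.


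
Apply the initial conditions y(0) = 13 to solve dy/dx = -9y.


General solution of y' = -9y is y = Ce^(-9x).
Apply y(0) = 13: C = 13.
Particular solution: y = 13e^(-9x).


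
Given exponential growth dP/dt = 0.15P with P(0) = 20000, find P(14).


The ODE dP/dt = 0.15P has solution P(t) = P(0)e^(0.15t).
Substitute P(0) = 20000 and t = 14: P(14) = 20000 e^(2.10) ≈ 163323.


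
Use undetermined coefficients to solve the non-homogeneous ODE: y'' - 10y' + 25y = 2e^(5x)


Characteristic polynomial (r - 5)² = 0; repeated root r = 5.
y_h = (C₁ + C₂x)e^(5x). Forcing matches the repeated root (resonance), so try y_p = Ax² e^(5x).
Substitute and solve for A: 2A = 2, so A = 1.
General solution: y = (C₁ + C₂x + x²)e^(5x).


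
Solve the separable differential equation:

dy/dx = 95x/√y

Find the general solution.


Separate: √y dy = 95x dx.
Integrate: (2/3)y^(3/2) = (95/2)x² + C.


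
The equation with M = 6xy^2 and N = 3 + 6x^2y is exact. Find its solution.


Check exactness: ∂M/∂y = 12xy and ∂N/∂x = 12xy; equal, so the equation is exact.
Integrate M with respect to x (treating y as constant): ∫M dx = 3x^2y^2 + h(y).
Differentiate w.r.t. y and set equal to N: the x-dependent terms already match, leaving h'(y) = 3. Integrate: h(y) = 3y.
So F(x,y) = 3y + 3x^2y^2.
General solution: 3y + 3x^2y^2 = C.


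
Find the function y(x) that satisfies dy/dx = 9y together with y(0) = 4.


General solution of y' = 9y is y = Ce^(9x).
Apply y(0) = 4: C = 4.
Particular solution: y = 4e^(9x).


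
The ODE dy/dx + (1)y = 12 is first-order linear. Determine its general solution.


P(x) = 1, Q(x) = 12; integrating factor μ = e^(x).
(μ y)' = 12e^(x) ⇒ μ y = 12e^(x) + C.
Divide by μ: y = 12 + Ce^(-x).


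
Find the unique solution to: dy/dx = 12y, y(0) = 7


General solution of y' = 12y is y = Ce^(12x).
Apply y(0) = 7: C = 7.
Particular solution: y = 7e^(12x).


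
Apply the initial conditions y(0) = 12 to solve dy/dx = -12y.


General solution of y' = -12y is y = Ce^(-12x).
Apply y(0) = 12: C = 12.
Particular solution: y = 12e^(-12x).


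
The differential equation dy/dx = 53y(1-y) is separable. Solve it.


Separate: dy/[y(1-y)] = 53 dx.
Partial fractions: 1/[y(1-y)] = 1/y + 1/(1-y).
Integrate: ln|y/(1-y)| = 53x + C₀.
Solve for y: y = 1/(1 + Ce^(-53x)).


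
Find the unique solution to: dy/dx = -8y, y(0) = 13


General solution of y' = -8y is y = Ce^(-8x).
Apply y(0) = 13: C = 13.
Particular solution: y = 13e^(-8x).


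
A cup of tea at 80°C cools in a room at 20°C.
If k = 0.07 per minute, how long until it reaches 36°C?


From T(t) = T_a + (T₀ - T_a)e^(-kt), set T(t) = 36:
(36 - 20) / (80 - 20) = e^(-0.07t), so t = -ln(0.267)/0.07 ≈ 18.9 minutes.


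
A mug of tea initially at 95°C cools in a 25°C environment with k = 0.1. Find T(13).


Newton's law: dT/dt = -k(T - T_a) has solution T(t) = T_a + (T₀ - T_a)e^(-kt).
Plug in T_a = 25, T₀ = 95, k = 0.1, t = 13: T(13) = 25 + (70)e^(-1.30) ≈ 44.1°C.


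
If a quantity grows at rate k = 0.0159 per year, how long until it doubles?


Exponential growth: P(t) = P₀ e^(0.0159t). Set P(t)/P₀ = 2: e^(0.0159t) = 2.
Solve: t = ln(2)/0.0159 ≈ 43.59 years.


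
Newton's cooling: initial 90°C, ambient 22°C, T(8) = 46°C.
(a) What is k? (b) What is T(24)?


Newton's law: T(t) = T_a + (T₀ - T_a)e^(-kt).
(a) Use T(8) = 46: (46 - 22)/(90 - 22) = e^(-k·8), so k = -ln(0.353)/8 ≈ 0.1302.
(b) Apply k to t = 24: T(24) = 22 + (68)e^(-3.124) ≈ 25.0°C.


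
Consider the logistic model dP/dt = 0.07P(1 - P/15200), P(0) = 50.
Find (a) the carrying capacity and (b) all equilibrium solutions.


Logistic ODE dP/dt = 0.07P(1 - P/15200) has equilibria where dP/dt = 0, i.e. P = 0 or P = 15200.
The coefficient (1 - P/K) = 0 when P = K, identifying K = 15200 as the carrying capacity.
(a) K = 15200; (b) equilibria P = 0 and P = 15200.


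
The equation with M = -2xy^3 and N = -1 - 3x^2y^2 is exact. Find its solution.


Check exactness: ∂M/∂y = -6xy^2 and ∂N/∂x = -6xy^2; equal, so the equation is exact.
Integrate M with respect to x (treating y as constant): ∫M dx = -x^2y^3 + h(y).
Differentiate w.r.t. y and set equal to N: the x-dependent terms already match, leaving h'(y) = -1. Integrate: h(y) = -y.
So F(x,y) = -y - x^2y^3.
General solution: -y - x^2y^3 = C.


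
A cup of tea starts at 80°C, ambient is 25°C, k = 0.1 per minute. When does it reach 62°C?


From T(t) = T_a + (T₀ - T_a)e^(-kt), set T(t) = 62:
(62 - 25) / (80 - 25) = e^(-0.1t), so t = -ln(0.673)/0.1 ≈ 4.0 minutes.


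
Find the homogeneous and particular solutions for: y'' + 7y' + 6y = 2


Characteristic roots of r² + 7r + 6 = 0 are -1, -6.
y_h = C₁e^(-x) + C₂e^(-6x).
Constant forcing; try y_p = A. Then 6A = 2 ⇒ A = 1/3.
General solution: y = C₁e^(-x) + C₂e^(-6x) + 1/3.


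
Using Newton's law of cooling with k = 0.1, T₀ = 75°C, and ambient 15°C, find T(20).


Newton's law: dT/dt = -k(T - T_a) has solution T(t) = T_a + (T₀ - T_a)e^(-kt).
Plug in T_a = 15, T₀ = 75, k = 0.1, t = 20: T(20) = 15 + (60)e^(-2.00) ≈ 23.1°C.


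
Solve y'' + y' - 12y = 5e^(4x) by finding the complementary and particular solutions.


Characteristic roots of r² + r - 12 = 0 are -4, 3.
y_h = C₁e^(-4x) + C₂e^(3x).
Forcing exponent 4 is not a characteristic root; try y_p = Ae^(4x).
Substitute: A·(16 + (1)·4 + (-12)) = A·8 = 5, so A = 5/8.
General solution: y = C₁e^(-4x) + C₂e^(3x) + (5/8)e^(4x).


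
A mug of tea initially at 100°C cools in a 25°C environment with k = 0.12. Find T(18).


Newton's law: dT/dt = -k(T - T_a) has solution T(t) = T_a + (T₀ - T_a)e^(-kt).
Plug in T_a = 25, T₀ = 100, k = 0.12, t = 18: T(18) = 25 + (75)e^(-2.16) ≈ 33.6°C.


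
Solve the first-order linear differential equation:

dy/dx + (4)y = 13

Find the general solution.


P(x) = 4, Q(x) = 13; integrating factor μ = e^(4x).
(μ y)' = 13e^(4x) ⇒ μ y = (13/4)e^(4x) + C.
Divide by μ: y = 13/4 + Ce^(-4x).


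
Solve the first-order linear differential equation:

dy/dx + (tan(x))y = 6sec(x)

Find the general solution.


P(x) = tan(x) ⇒ μ = e^(∫tan(x)dx) = sec(x).
(sec(x) y)' = 6sec²(x) ⇒ sec(x) y = 6tan(x) + C.
Multiply by cos(x): y = 6sin(x) + C·cos(x).


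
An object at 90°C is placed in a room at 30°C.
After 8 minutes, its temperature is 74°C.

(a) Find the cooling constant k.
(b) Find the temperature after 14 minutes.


Newton's law: T(t) = T_a + (T₀ - T_a)e^(-kt).
(a) Use T(8) = 74: (74 - 30)/(90 - 30) = e^(-k·8), so k = -ln(0.733)/8 ≈ 0.0388.
(b) Apply k to t = 14: T(14) = 30 + (60)e^(-0.543) ≈ 64.9°C.


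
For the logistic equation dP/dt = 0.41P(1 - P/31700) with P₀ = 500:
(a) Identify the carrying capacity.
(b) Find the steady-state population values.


Logistic ODE dP/dt = 0.41P(1 - P/31700) has equilibria where dP/dt = 0, i.e. P = 0 or P = 31700.
The coefficient (1 - P/K) = 0 when P = K, identifying K = 31700 as the carrying capacity.
(a) K = 31700; (b) equilibria P = 0 and P = 31700.


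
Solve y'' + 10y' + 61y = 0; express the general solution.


Characteristic equation: r² + 10r + 61 = 0.
Discriminant is negative; roots r = -5 ± 6i (complex conjugate pair).
General solution uses e^(α x)(C₁ cos(β x) + C₂ sin(β x)): y = e^(-5x)(C₁cos(6x) + C₂sin(6x)).


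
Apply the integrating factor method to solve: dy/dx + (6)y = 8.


P(x) = 6, Q(x) = 8; integrating factor μ = e^(6x).
(μ y)' = 8e^(6x) ⇒ μ y = (4/3)e^(6x) + C.
Divide by μ: y = 4/3 + Ce^(-6x).


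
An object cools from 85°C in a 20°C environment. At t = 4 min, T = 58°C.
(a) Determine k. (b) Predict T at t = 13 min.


Newton's law: T(t) = T_a + (T₀ - T_a)e^(-kt).
(a) Use T(4) = 58: (58 - 20)/(85 - 20) = e^(-k·4), so k = -ln(0.585)/4 ≈ 0.1342.
(b) Apply k to t = 13: T(13) = 20 + (65)e^(-1.745) ≈ 31.4°C.


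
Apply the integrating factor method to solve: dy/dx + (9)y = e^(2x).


P(x) = 9 ⇒ μ = e^(9x).
(μ y)' = e^(11x) ⇒ μ y = e^(11x)/11 + C.
Divide by μ: y = (1/11)e^(2x) + Ce^(-9x).


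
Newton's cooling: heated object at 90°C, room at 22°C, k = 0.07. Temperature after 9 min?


Newton's law: dT/dt = -k(T - T_a) has solution T(t) = T_a + (T₀ - T_a)e^(-kt).
Plug in T_a = 22, T₀ = 90, k = 0.07, t = 9: T(9) = 22 + (68)e^(-0.63) ≈ 58.2°C.


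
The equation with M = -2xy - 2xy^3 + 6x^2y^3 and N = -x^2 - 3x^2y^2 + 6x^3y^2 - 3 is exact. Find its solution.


Check exactness: ∂M/∂y = -2x - 6xy^2 + 18x^2y^2 and ∂N/∂x = -2x - 6xy^2 + 18x^2y^2; equal, so the equation is exact.
Integrate M with respect to x (treating y as constant): ∫M dx = -x^2y - x^2y^3 + 2x^3y^3 + h(y).
Differentiate w.r.t. y and set equal to N: the x-dependent terms already match, leaving h'(y) = -3. Integrate: h(y) = -3y.
So F(x,y) = -x^2y - x^2y^3 + 2x^3y^3 - 3y.
General solution: -x^2y - x^2y^3 + 2x^3y^3 - 3y = C.


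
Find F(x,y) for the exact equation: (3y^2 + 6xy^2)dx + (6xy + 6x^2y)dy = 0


Check exactness: ∂M/∂y = 6y + 12xy and ∂N/∂x = 6y + 12xy; equal, so the equation is exact.
Integrate M with respect to x (treating y as constant): ∫M dx = 3xy^2 + 3x^2y^2 + h(y).
Differentiate w.r.t. y and set equal to N: all terms match, so h'(y) = 0 and h is a constant absorbed into C.
General solution: 3xy^2 + 3x^2y^2 = C.


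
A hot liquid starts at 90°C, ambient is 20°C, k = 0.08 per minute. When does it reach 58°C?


From T(t) = T_a + (T₀ - T_a)e^(-kt), set T(t) = 58:
(58 - 20) / (90 - 20) = e^(-0.08t), so t = -ln(0.543)/0.08 ≈ 7.6 minutes.


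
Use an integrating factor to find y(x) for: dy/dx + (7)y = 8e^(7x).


P(x) = 7 ⇒ μ = e^(7x).
(μ y)' = 8e^(14x) ⇒ μ y = (8/14)e^(14x) + C.
Divide by μ: y = (4/7)e^(7x) + Ce^(-7x).


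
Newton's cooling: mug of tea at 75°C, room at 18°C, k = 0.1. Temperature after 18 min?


Newton's law: dT/dt = -k(T - T_a) has solution T(t) = T_a + (T₀ - T_a)e^(-kt).
Plug in T_a = 18, T₀ = 75, k = 0.1, t = 18: T(18) = 18 + (57)e^(-1.80) ≈ 27.4°C.


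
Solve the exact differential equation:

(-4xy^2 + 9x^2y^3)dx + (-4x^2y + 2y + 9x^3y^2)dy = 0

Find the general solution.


Check exactness: ∂M/∂y = -8xy + 27x^2y^2 and ∂N/∂x = -8xy + 27x^2y^2; equal, so the equation is exact.
Integrate M with respect to x (treating y as constant): ∫M dx = -2x^2y^2 + 3x^3y^3 + h(y).
Differentiate w.r.t. y and set equal to N: the x-dependent terms already match, leaving h'(y) = 2y. Integrate: h(y) = y^2.
So F(x,y) = -2x^2y^2 + y^2 + 3x^3y^3.
General solution: -2x^2y^2 + y^2 + 3x^3y^3 = C.


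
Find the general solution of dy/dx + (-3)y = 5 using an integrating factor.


P(x) = -3 ⇒ μ = e^(-3x).
(μ y)' = 5e^(-3x) ⇒ μ y = -(5/3)e^(-3x) + C.
Divide by μ: y = -5/3 + Ce^(3x).


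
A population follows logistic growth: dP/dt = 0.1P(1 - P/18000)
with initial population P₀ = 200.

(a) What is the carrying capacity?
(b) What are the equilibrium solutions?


Logistic ODE dP/dt = 0.1P(1 - P/18000) has equilibria where dP/dt = 0, i.e. P = 0 or P = 18000.
The coefficient (1 - P/K) = 0 when P = K, identifying K = 18000 as the carrying capacity.
(a) K = 18000; (b) equilibria P = 0 and P = 18000.


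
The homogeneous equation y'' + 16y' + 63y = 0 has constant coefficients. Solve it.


Characteristic equation: r² + 16r + 63 = 0.
Factor: (r + 7)(r + 9) = 0 ⇒ r = -7, -9 (distinct real).
General solution: y = C₁e^(-7x) + C₂e^(-9x).


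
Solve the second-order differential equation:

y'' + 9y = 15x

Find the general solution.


Homogeneous: r² + 9 = 0 ⇒ r = ±3i, y_h = C₁cos(3x) + C₂sin(3x).
Polynomial forcing; try y_p = Ax + B. Then y_p'' + 9 y_p = 9(Ax + B) = 15x, so B = 0 and A = 5/3.
General solution: y = C₁cos(3x) + C₂sin(3x) + (5/3)x.


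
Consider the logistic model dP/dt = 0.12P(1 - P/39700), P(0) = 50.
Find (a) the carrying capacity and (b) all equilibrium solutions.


Logistic ODE dP/dt = 0.12P(1 - P/39700) has equilibria where dP/dt = 0, i.e. P = 0 or P = 39700.
The coefficient (1 - P/K) = 0 when P = K, identifying K = 39700 as the carrying capacity.
(a) K = 39700; (b) equilibria P = 0 and P = 39700.


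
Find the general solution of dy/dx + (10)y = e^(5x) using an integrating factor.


P(x) = 10 ⇒ μ = e^(10x).
(μ y)' = e^(15x) ⇒ μ y = e^(15x)/15 + C.
Divide by μ: y = (1/15)e^(5x) + Ce^(-10x).


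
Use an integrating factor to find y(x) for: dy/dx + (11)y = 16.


P(x) = 11, Q(x) = 16; integrating factor μ = e^(11x).
(μ y)' = 16e^(11x) ⇒ μ y = (16/11)e^(11x) + C.
Divide by μ: y = 16/11 + Ce^(-11x).


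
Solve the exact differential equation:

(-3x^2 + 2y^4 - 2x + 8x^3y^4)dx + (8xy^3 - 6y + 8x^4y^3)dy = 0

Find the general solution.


Check exactness: ∂M/∂y = 8y^3 + 32x^3y^3 and ∂N/∂x = 8y^3 + 32x^3y^3; equal, so the equation is exact.
Integrate M with respect to x (treating y as constant): ∫M dx = -x^3 + 2xy^4 - x^2 + 2x^4y^4 + h(y).
Differentiate w.r.t. y and set equal to N: the x-dependent terms already match, leaving h'(y) = -6y. Integrate: h(y) = -3y^2.
So F(x,y) = -x^3 + 2xy^4 - 3y^2 - x^2 + 2x^4y^4.
General solution: -x^3 + 2xy^4 - 3y^2 - x^2 + 2x^4y^4 = C.


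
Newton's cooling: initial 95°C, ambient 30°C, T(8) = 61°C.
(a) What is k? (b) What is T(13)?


Newton's law: T(t) = T_a + (T₀ - T_a)e^(-kt).
(a) Use T(8) = 61: (61 - 30)/(95 - 30) = e^(-k·8), so k = -ln(0.477)/8 ≈ 0.0926.
(b) Apply k to t = 13: T(13) = 30 + (65)e^(-1.203) ≈ 49.5°C.


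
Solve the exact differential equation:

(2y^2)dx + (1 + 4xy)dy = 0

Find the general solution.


Check exactness: ∂M/∂y = 4y and ∂N/∂x = 4y; equal, so the equation is exact.
Integrate M with respect to x (treating y as constant): ∫M dx = 2xy^2 + h(y).
Differentiate w.r.t. y and set equal to N: the x-dependent terms already match, leaving h'(y) = 1. Integrate: h(y) = y.
So F(x,y) = y + 2xy^2.
General solution: y + 2xy^2 = C.


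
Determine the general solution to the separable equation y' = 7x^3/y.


Separate variables: y dy = 7x^3 dx.
Integrate both sides: y²/2 = (7/4)x^4 + C₀.
Multiply by 2: y² = (7/2)x^4 + C.


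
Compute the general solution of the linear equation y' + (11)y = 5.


P(x) = 11, Q(x) = 5; integrating factor μ = e^(11x).
(μ y)' = 5e^(11x) ⇒ μ y = (5/11)e^(11x) + C.
Divide by μ: y = 5/11 + Ce^(-11x).


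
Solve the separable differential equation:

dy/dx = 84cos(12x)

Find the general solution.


g(y) = 1, so integrate directly: y = ∫ 84cos(12x) dx = 7sin(12x) + C.


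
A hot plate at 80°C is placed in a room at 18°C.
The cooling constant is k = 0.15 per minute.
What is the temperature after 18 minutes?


Newton's law: dT/dt = -k(T - T_a) has solution T(t) = T_a + (T₀ - T_a)e^(-kt).
Plug in T_a = 18, T₀ = 80, k = 0.15, t = 18: T(18) = 18 + (62)e^(-2.70) ≈ 22.2°C.


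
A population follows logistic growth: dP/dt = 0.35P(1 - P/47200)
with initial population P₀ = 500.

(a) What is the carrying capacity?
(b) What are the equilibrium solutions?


Logistic ODE dP/dt = 0.35P(1 - P/47200) has equilibria where dP/dt = 0, i.e. P = 0 or P = 47200.
The coefficient (1 - P/K) = 0 when P = K, identifying K = 47200 as the carrying capacity.
(a) K = 47200; (b) equilibria P = 0 and P = 47200.


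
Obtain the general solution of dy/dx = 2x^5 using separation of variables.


Integrate both sides with respect to x: y = ∫ 2x^5 dx = (1/3)x^6 + C.


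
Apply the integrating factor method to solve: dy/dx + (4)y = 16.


P(x) = 4, Q(x) = 16; integrating factor μ = e^(4x).
(μ y)' = 16e^(4x) ⇒ μ y = 4e^(4x) + C.
Divide by μ: y = 4 + Ce^(-4x).


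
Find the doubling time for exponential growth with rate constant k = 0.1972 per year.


Exponential growth: P(t) = P₀ e^(0.1972t). Set P(t)/P₀ = 2: e^(0.1972t) = 2.
Solve: t = ln(2)/0.1972 ≈ 3.51 years.


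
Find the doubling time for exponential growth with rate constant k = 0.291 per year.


Exponential growth: P(t) = P₀ e^(0.291t). Set P(t)/P₀ = 2: e^(0.291t) = 2.
Solve: t = ln(2)/0.291 ≈ 2.38 years.


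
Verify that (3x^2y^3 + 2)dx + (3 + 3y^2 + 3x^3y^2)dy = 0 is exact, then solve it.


Check exactness: ∂M/∂y = 9x^2y^2 and ∂N/∂x = 9x^2y^2; equal, so the equation is exact.
Integrate M with respect to x (treating y as constant): ∫M dx = x^3y^3 + 2x + h(y).
Differentiate w.r.t. y and set equal to N: the x-dependent terms already match, leaving h'(y) = 3 + 3y^2. Integrate: h(y) = 3y + y^3.
So F(x,y) = 3y + y^3 + x^3y^3 + 2x.
General solution: 3y + y^3 + x^3y^3 + 2x = C.


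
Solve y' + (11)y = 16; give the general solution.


P(x) = 11, Q(x) = 16; integrating factor μ = e^(11x).
(μ y)' = 16e^(11x) ⇒ μ y = (16/11)e^(11x) + C.
Divide by μ: y = 16/11 + Ce^(-11x).


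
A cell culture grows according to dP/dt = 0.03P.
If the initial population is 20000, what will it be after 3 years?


The ODE dP/dt = 0.03P has solution P(t) = P(0)e^(0.03t).
Substitute P(0) = 20000 and t = 3: P(3) = 20000 e^(0.09) ≈ 21883.


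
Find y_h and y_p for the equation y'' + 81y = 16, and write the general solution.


Homogeneous part: r² + 81 = 0 ⇒ r = ±9i, so y_h = C₁cos(9x) + C₂sin(9x).
Try constant y_p = A; plug in: 81A = 16 ⇒ A = 16/81.
General solution: y = C₁cos(9x) + C₂sin(9x) + 16/81.


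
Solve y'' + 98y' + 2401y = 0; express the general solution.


Characteristic equation: r² + 98r + 2401 = 0, i.e. (r + 49)² = 0.
Repeated root r = -49; include an x factor for the second linearly independent solution.
General solution: y = (C₁ + C₂x)e^(-49x).


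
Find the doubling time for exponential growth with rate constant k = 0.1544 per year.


Exponential growth: P(t) = P₀ e^(0.1544t). Set P(t)/P₀ = 2: e^(0.1544t) = 2.
Solve: t = ln(2)/0.1544 ≈ 4.49 years.


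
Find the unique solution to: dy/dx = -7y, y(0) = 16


General solution of y' = -7y is y = Ce^(-7x).
Apply y(0) = 16: C = 16.
Particular solution: y = 16e^(-7x).


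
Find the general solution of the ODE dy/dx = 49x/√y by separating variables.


Separate: √y dy = 49x dx.
Integrate: (2/3)y^(3/2) = (49/2)x² + C.


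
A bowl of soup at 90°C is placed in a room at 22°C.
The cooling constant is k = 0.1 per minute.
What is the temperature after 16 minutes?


Newton's law: dT/dt = -k(T - T_a) has solution T(t) = T_a + (T₀ - T_a)e^(-kt).
Plug in T_a = 22, T₀ = 90, k = 0.1, t = 16: T(16) = 22 + (68)e^(-1.60) ≈ 35.7°C.


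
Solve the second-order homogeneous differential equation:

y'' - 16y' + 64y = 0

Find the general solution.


Characteristic equation: r² - 16r + 64 = 0, i.e. (r - 8)² = 0.
Repeated root r = 8; include an x factor for the second linearly independent solution.
General solution: y = (C₁ + C₂x)e^(8x).


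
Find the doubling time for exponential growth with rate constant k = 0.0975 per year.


Exponential growth: P(t) = P₀ e^(0.0975t). Set P(t)/P₀ = 2: e^(0.0975t) = 2.
Solve: t = ln(2)/0.0975 ≈ 7.11 years.


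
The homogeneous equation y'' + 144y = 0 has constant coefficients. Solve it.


Characteristic equation: r² + 144 = 0.
Discriminant is negative; roots r = 0 ± 12i (complex conjugate pair).
General solution uses e^(α x)(C₁ cos(β x) + C₂ sin(β x)): y = C₁cos(12x) + C₂sin(12x).


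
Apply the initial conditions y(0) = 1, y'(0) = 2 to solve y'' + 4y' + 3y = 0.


Characteristic roots of r² + 4r + 3 = 0 are -1, -3.
General solution y = c₁ e^(-x) + c₂ e^(-3x).
Apply y(0) = 1: c₁ + c₂ = 1. Apply y'(0) = 2: -1 c₁ - 3 c₂ = 2.
Solve: c₁ = 5/2, c₂ = -3/2.
Particular solution: y = (5/2)e^(-x) - (3/2)e^(-3x).


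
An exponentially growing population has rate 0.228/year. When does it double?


Exponential growth: P(t) = P₀ e^(0.228t). Set P(t)/P₀ = 2: e^(0.228t) = 2.
Solve: t = ln(2)/0.228 ≈ 3.04 years.


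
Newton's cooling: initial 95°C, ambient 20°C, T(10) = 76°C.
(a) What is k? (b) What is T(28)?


Newton's law: T(t) = T_a + (T₀ - T_a)e^(-kt).
(a) Use T(10) = 76: (76 - 20)/(95 - 20) = e^(-k·10), so k = -ln(0.747)/10 ≈ 0.0292.
(b) Apply k to t = 28: T(28) = 20 + (75)e^(-0.818) ≈ 53.1°C.


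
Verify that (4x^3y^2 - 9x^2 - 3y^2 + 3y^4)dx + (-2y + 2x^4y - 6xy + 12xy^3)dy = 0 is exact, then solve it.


Check exactness: ∂M/∂y = 8x^3y - 6y + 12y^3 and ∂N/∂x = 8x^3y - 6y + 12y^3; equal, so the equation is exact.
Integrate M with respect to x (treating y as constant): ∫M dx = x^4y^2 - 3x^3 - 3xy^2 + 3xy^4 + h(y).
Differentiate w.r.t. y and set equal to N: the x-dependent terms already match, leaving h'(y) = -2y. Integrate: h(y) = -y^2.
So F(x,y) = -y^2 + x^4y^2 - 3x^3 - 3xy^2 + 3xy^4.
General solution: -y^2 + x^4y^2 - 3x^3 - 3xy^2 + 3xy^4 = C.


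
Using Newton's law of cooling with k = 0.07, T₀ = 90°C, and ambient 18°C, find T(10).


Newton's law: dT/dt = -k(T - T_a) has solution T(t) = T_a + (T₀ - T_a)e^(-kt).
Plug in T_a = 18, T₀ = 90, k = 0.07, t = 10: T(10) = 18 + (72)e^(-0.70) ≈ 53.8°C.


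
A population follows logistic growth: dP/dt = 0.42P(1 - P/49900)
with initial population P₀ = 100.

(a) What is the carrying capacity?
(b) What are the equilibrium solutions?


Logistic ODE dP/dt = 0.42P(1 - P/49900) has equilibria where dP/dt = 0, i.e. P = 0 or P = 49900.
The coefficient (1 - P/K) = 0 when P = K, identifying K = 49900 as the carrying capacity.
(a) K = 49900; (b) equilibria P = 0 and P = 49900.


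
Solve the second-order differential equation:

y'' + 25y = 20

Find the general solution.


Homogeneous part: r² + 25 = 0 ⇒ r = ±5i, so y_h = C₁cos(5x) + C₂sin(5x).
Try constant y_p = A; plug in: 25A = 20 ⇒ A = 4/5.
General solution: y = C₁cos(5x) + C₂sin(5x) + 4/5.


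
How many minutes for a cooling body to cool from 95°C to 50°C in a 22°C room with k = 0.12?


From T(t) = T_a + (T₀ - T_a)e^(-kt), set T(t) = 50:
(50 - 22) / (95 - 22) = e^(-0.12t), so t = -ln(0.384)/0.12 ≈ 8.0 minutes.


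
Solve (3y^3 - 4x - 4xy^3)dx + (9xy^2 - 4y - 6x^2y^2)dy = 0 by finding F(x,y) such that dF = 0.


Check exactness: ∂M/∂y = 9y^2 - 12xy^2 and ∂N/∂x = 9y^2 - 12xy^2; equal, so the equation is exact.
Integrate M with respect to x (treating y as constant): ∫M dx = 3xy^3 - 2x^2 - 2x^2y^3 + h(y).
Differentiate w.r.t. y and set equal to N: the x-dependent terms already match, leaving h'(y) = -4y. Integrate: h(y) = -2y^2.
So F(x,y) = 3xy^3 - 2x^2 - 2y^2 - 2x^2y^3.
General solution: 3xy^3 - 2x^2 - 2y^2 - 2x^2y^3 = C.


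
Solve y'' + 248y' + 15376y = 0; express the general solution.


Characteristic equation: r² + 248r + 15376 = 0, i.e. (r + 124)² = 0.
Repeated root r = -124; include an x factor for the second linearly independent solution.
General solution: y = (C₁ + C₂x)e^(-124x).


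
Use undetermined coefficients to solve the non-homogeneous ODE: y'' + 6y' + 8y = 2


Characteristic roots of r² + 6r + 8 = 0 are -2, -4.
y_h = C₁e^(-2x) + C₂e^(-4x).
Constant forcing; try y_p = A. Then 8A = 2 ⇒ A = 1/4.
General solution: y = C₁e^(-2x) + C₂e^(-4x) + 1/4.


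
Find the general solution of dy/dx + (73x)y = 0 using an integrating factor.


P(x) = 73x ⇒ μ = e^((73/2)x²).
Q(x) = 0 so μ y is constant: y = Ce^(-(73/2)x²).


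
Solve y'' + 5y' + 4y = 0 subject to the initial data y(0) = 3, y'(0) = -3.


Characteristic roots of r² + 5r + 4 = 0 are -4, -1.
General solution y = c₁ e^(-4x) + c₂ e^(-x).
Apply y(0) = 3: c₁ + c₂ = 3. Apply y'(0) = -3: -4 c₁ - 1 c₂ = -3.
Solve: c₁ = 0, c₂ = 3.
Particular solution: y = 0e^(-4x) + 3e^(-x).


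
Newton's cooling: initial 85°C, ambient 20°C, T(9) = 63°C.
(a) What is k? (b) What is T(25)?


Newton's law: T(t) = T_a + (T₀ - T_a)e^(-kt).
(a) Use T(9) = 63: (63 - 20)/(85 - 20) = e^(-k·9), so k = -ln(0.662)/9 ≈ 0.0459.
(b) Apply k to t = 25: T(25) = 20 + (65)e^(-1.148) ≈ 40.6°C.


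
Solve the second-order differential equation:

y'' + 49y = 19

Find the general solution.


Homogeneous part: r² + 49 = 0 ⇒ r = ±7i, so y_h = C₁cos(7x) + C₂sin(7x).
Try constant y_p = A; plug in: 49A = 19 ⇒ A = 19/49.
General solution: y = C₁cos(7x) + C₂sin(7x) + 19/49.


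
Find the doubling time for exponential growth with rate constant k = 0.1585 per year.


Exponential growth: P(t) = P₀ e^(0.1585t). Set P(t)/P₀ = 2: e^(0.1585t) = 2.
Solve: t = ln(2)/0.1585 ≈ 4.37 years.


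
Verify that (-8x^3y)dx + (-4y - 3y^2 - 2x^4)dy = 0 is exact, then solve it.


Check exactness: ∂M/∂y = -8x^3 and ∂N/∂x = -8x^3; equal, so the equation is exact.
Integrate M with respect to x (treating y as constant): ∫M dx = -2x^4y + h(y).
Differentiate w.r.t. y and set equal to N: the x-dependent terms already match, leaving h'(y) = -4y - 3y^2. Integrate: h(y) = -2y^2 - y^3.
So F(x,y) = -2y^2 - y^3 - 2x^4y.
General solution: -2y^2 - y^3 - 2x^4y = C.


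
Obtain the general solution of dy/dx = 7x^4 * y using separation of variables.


Separate variables: dy/y = 7x^4 dx.
Integrate: ln|y| = (7/5)x^5 + C₀.
Exponentiate: y = Ce^((7/5)x^5).


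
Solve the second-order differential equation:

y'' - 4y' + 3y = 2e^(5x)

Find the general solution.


Characteristic roots of r² - 4r + 3 = 0 are 3, 1.
y_h = C₁e^(3x) + C₂e^(x).
Forcing exponent 5 is not a characteristic root; try y_p = Ae^(5x).
Substitute: A·(25 + (-4)·5 + (3)) = A·8 = 2, so A = 1/4.
General solution: y = C₁e^(3x) + C₂e^(x) + (1/4)e^(5x).


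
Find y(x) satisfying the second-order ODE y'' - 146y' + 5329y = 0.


Characteristic equation: r² - 146r + 5329 = 0, i.e. (r - 73)² = 0.
Repeated root r = 73; include an x factor for the second linearly independent solution.
General solution: y = (C₁ + C₂x)e^(73x).


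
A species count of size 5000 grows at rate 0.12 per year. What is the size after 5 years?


The ODE dP/dt = 0.12P has solution P(t) = P(0)e^(0.12t).
Substitute P(0) = 5000 and t = 5: P(5) = 5000 e^(0.60) ≈ 9111.


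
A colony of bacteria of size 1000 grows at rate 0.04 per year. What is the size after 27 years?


The ODE dP/dt = 0.04P has solution P(t) = P(0)e^(0.04t).
Substitute P(0) = 1000 and t = 27: P(27) = 1000 e^(1.08) ≈ 2945.


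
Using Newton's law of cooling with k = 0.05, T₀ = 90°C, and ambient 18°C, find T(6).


Newton's law: dT/dt = -k(T - T_a) has solution T(t) = T_a + (T₀ - T_a)e^(-kt).
Plug in T_a = 18, T₀ = 90, k = 0.05, t = 6: T(6) = 18 + (72)e^(-0.30) ≈ 71.3°C.


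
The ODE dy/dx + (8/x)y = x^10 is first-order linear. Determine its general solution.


P(x) = 8/x ⇒ μ = x^8.
(x^8 y)' = x^8·x^10 = x^18.
Integrate: x^8 y = x^19/(19) + C.
Solve for y: y = (1/19)x^11 + C/x^8.


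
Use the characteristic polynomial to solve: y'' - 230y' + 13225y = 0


Characteristic equation: r² - 230r + 13225 = 0, i.e. (r - 115)² = 0.
Repeated root r = 115; include an x factor for the second linearly independent solution.
General solution: y = (C₁ + C₂x)e^(115x).


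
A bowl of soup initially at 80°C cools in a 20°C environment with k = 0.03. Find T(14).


Newton's law: dT/dt = -k(T - T_a) has solution T(t) = T_a + (T₀ - T_a)e^(-kt).
Plug in T_a = 20, T₀ = 80, k = 0.03, t = 14: T(14) = 20 + (60)e^(-0.42) ≈ 59.4°C.
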